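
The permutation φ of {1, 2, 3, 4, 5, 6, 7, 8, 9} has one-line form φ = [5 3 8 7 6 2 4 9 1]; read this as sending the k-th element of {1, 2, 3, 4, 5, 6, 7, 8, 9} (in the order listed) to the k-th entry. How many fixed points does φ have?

0

No element satisfies φ(x) = x, so there are 0 fixed points.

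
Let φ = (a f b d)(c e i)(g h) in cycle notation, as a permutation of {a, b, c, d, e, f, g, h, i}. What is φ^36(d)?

d lies in the 4-cycle (a f b d).
Powers repeat with period 4 on this cycle, and 36 mod 4 = 0, so φ^36(d) = φ^0(d).
So φ^36(d) = d.

d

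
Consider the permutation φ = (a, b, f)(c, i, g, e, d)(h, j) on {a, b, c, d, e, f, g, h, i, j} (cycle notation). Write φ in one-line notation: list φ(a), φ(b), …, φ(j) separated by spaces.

Reading each image from the cycles: a↦b, b↦f, c↦i, d↦c, e↦d, f↦a, g↦e, h↦j, i↦g, j↦h.
Listing these in domain order gives b f i c d a e j g h.

b f i c d a e j g h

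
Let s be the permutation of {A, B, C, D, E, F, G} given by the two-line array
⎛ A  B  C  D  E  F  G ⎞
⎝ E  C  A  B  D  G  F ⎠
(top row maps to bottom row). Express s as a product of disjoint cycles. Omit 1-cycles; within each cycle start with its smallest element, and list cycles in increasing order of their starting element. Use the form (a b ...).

Iterating s from A gives A → E → D → B → C → A; that is the 5-cycle (A E D B C).
Repeating from the next unused element and collecting all non-trivial cycles gives (A E D B C)(F G).

(A E D B C)(F G)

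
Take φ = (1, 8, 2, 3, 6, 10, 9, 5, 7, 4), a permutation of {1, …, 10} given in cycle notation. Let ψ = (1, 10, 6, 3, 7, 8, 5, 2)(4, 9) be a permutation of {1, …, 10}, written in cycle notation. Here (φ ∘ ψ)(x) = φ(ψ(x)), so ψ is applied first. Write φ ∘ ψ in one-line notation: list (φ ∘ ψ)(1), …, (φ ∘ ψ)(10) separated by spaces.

9 8 4 5 3 6 2 7 1 10

For each element, apply ψ then φ: 1 → 10 → 9; 2 → 1 → 8; 3 → 7 → 4; 4 → 9 → 5; 5 → 2 → 3; 6 → 3 → 6; 7 → 8 → 2; 8 → 5 → 7; 9 → 4 → 1; 10 → 6 → 10.
Collecting the images, φ ∘ ψ = [9 8 4 5 3 6 2 7 1 10].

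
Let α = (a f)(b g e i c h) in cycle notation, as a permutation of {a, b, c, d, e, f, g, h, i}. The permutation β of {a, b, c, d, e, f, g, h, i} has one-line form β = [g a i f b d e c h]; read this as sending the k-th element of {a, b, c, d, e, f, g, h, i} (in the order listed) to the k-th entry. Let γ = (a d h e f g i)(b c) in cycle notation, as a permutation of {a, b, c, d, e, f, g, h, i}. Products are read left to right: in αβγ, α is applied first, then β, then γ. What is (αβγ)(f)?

Apply the permutations in order: α(f) = a, then β(a) = g, then γ(g) = i. So (αβγ)(f) = i.

i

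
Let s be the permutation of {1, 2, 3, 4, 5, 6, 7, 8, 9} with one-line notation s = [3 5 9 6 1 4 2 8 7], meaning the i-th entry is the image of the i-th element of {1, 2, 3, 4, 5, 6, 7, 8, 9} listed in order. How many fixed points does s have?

The fixed points (elements with s(x) = x) are {8}, so there is 1.

1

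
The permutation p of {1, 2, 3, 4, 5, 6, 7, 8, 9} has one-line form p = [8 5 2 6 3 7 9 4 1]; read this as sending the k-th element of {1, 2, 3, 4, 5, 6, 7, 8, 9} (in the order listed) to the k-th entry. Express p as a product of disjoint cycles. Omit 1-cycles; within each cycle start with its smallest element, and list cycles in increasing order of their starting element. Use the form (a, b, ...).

Iterating p from 1 gives 1 → 8 → 4 → 6 → 7 → 9 → 1; that is the 6-cycle (1, 8, 4, 6, 7, 9).
Continuing from each remaining unvisited element yields (1, 8, 4, 6, 7, 9)(2, 5, 3).

(1, 8, 4, 6, 7, 9)(2, 5, 3)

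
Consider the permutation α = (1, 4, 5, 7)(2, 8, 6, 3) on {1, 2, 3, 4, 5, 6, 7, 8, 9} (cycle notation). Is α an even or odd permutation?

The cycle lengths are 4, 4, 1.
A cycle of length ℓ contributes ℓ−1 transpositions, so α is a product of 3 + 3 = 6 transpositions — even.

even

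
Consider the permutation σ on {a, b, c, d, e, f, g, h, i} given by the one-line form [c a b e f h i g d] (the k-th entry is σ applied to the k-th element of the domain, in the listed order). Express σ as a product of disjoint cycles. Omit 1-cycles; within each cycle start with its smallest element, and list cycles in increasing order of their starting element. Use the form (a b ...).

(a c b)(d e f h g i)

From a: a → c → b → a, closing the cycle (a c b).
Repeating from the next unused element and collecting all non-trivial cycles gives (a c b)(d e f h g i).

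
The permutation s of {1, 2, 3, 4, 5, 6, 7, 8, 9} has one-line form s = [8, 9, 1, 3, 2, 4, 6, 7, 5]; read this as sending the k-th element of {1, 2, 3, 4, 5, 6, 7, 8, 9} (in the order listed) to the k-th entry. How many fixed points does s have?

0

No element satisfies s(x) = x, so there are 0 fixed points.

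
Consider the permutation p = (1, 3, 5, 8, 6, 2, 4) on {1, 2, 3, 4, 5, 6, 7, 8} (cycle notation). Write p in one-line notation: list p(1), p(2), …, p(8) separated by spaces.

Each element maps to the next entry in its cycle (wrapping to the front): 1↦3, 2↦4, 3↦5, 4↦1, 5↦8, 6↦2, 7↦7, 8↦6.
So the one-line form is 3 4 5 1 8 2 7 6.

3 4 5 1 8 2 7 6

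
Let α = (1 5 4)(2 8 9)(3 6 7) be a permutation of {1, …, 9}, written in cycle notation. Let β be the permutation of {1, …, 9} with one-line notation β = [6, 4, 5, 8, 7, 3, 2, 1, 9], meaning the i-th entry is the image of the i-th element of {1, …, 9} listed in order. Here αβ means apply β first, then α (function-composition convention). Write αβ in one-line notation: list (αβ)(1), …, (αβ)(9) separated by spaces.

7 1 4 9 3 6 8 5 2

For each element, apply β then α: 1 → 6 → 7; 2 → 4 → 1; 3 → 5 → 4; 4 → 8 → 9; 5 → 7 → 3; 6 → 3 → 6; 7 → 2 → 8; 8 → 1 → 5; 9 → 9 → 2.
So αβ in one-line form is 7 1 4 9 3 6 8 5 2.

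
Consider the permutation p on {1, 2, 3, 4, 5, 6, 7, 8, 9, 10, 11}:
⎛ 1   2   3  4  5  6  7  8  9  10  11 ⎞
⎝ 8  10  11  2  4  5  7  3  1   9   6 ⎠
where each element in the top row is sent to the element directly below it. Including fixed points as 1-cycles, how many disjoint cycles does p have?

The cycle decomposition is (1 8 3 11 6 5 4 2 10 9)(7), which has 2 cycles (counting 1-cycles).

2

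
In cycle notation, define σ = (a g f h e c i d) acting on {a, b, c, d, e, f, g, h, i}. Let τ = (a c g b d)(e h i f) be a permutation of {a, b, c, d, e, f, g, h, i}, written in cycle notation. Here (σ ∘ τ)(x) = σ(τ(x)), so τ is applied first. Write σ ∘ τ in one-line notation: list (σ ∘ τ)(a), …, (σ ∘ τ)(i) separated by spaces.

i a f g e c b d h

(σ ∘ τ)(x) = σ(τ(x)). Computing each image: σ(τ(a)) = σ(c) = i, σ(τ(b)) = σ(d) = a, σ(τ(c)) = σ(g) = f, σ(τ(d)) = σ(a) = g, σ(τ(e)) = σ(h) = e, σ(τ(f)) = σ(e) = c, σ(τ(g)) = σ(b) = b, σ(τ(h)) = σ(i) = d, σ(τ(i)) = σ(f) = h.
Hence σ ∘ τ = [i a f g e c b d h].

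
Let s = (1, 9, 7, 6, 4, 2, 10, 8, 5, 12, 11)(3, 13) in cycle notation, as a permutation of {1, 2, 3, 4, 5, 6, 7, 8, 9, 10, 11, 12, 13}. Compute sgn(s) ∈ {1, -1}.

-1

The cycle lengths are 11, 2.
A cycle of length ℓ contributes ℓ−1 transpositions, so s is a product of 10 + 1 = 11 transpositions — odd.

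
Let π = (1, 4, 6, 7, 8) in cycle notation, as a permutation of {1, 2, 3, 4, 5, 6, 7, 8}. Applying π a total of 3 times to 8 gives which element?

8 lies in the 5-cycle (1, 4, 6, 7, 8).
Stepping 3 places around the cycle: 8 → 1 → 4 → 6.

6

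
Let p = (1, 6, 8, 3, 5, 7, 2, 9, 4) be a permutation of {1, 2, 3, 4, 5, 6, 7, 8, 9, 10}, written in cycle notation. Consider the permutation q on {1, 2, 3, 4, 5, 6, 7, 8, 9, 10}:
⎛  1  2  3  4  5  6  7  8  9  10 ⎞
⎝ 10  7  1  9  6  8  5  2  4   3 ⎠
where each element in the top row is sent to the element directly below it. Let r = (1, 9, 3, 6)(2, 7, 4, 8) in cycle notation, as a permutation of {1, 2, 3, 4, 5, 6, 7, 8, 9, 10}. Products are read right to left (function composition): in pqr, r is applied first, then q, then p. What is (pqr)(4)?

Chase 4: r(4) = 8; q(8) = 2; p(2) = 9. Hence (pqr)(4) = 9.

9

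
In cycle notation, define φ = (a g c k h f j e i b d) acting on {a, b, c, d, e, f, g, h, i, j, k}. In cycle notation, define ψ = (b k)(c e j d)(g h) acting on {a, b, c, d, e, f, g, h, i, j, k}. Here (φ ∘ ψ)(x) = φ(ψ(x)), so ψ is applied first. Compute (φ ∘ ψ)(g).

(φ ∘ ψ)(g) = φ(ψ(g)). ψ(g) = h, then φ(h) = f. So (φ ∘ ψ)(g) = f.

f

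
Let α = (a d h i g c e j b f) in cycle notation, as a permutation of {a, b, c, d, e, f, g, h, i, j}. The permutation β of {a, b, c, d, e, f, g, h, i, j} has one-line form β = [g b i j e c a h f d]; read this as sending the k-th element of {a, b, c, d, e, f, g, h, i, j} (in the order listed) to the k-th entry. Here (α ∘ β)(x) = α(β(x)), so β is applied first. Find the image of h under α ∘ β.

i

β(h) = h, then α(h) = i; composing gives (α ∘ β)(h) = i.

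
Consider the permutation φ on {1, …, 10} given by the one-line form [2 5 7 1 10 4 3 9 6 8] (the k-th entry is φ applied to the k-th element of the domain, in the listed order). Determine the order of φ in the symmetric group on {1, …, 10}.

8

Decomposing into disjoint cycles gives cycle lengths 8, 2.
Since disjoint cycles commute, ord(φ) = lcm(8, 2) = 8.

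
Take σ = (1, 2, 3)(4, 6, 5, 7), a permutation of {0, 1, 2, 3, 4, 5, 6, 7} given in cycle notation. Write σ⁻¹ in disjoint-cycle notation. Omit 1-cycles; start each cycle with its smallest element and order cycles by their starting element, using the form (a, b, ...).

If σ sends a → b within a cycle, σ⁻¹ sends b → a; equivalently, reverse each cycle.
Reversing each cycle of σ and rotating so the smallest element leads gives (1, 3, 2)(4, 7, 5, 6).

(1, 3, 2)(4, 7, 5, 6)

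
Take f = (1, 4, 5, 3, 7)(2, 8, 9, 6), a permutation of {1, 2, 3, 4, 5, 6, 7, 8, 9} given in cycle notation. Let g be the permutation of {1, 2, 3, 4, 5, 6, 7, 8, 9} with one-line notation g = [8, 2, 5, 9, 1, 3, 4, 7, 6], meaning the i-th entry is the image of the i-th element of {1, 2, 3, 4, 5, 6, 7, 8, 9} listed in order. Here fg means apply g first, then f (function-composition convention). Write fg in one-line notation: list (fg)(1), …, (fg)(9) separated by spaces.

9 8 3 6 4 7 5 1 2

(fg)(x) = f(g(x)). Computing each image: f(g(1)) = f(8) = 9, f(g(2)) = f(2) = 8, f(g(3)) = f(5) = 3, f(g(4)) = f(9) = 6, f(g(5)) = f(1) = 4, f(g(6)) = f(3) = 7, f(g(7)) = f(4) = 5, f(g(8)) = f(7) = 1, f(g(9)) = f(6) = 2.
Hence fg = [9 8 3 6 4 7 5 1 2].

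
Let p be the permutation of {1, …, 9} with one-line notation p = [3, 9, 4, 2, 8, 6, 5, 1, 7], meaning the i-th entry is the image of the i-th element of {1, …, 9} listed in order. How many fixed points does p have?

The fixed points (elements with p(x) = x) are {6}, so there is 1.

1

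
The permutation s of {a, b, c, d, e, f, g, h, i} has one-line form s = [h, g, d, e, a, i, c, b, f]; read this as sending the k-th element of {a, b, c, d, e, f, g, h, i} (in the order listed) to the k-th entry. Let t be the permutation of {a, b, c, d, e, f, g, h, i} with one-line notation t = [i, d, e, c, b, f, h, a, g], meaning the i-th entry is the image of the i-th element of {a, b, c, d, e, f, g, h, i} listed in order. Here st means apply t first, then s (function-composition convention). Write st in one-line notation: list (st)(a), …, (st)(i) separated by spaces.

Chase each element through t then s: a → i → f; b → d → e; c → e → a; d → c → d; e → b → g; f → f → i; g → h → b; h → a → h; i → g → c.
So st in one-line form is f e a d g i b h c.

f e a d g i b h c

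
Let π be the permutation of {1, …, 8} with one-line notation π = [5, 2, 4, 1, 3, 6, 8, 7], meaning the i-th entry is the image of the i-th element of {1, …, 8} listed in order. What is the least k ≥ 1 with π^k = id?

4

Writing π as disjoint cycles, the cycle lengths are 4, 2, 1, 1.
The order of π is the least common multiple of its cycle lengths: lcm(4, 2) = 4.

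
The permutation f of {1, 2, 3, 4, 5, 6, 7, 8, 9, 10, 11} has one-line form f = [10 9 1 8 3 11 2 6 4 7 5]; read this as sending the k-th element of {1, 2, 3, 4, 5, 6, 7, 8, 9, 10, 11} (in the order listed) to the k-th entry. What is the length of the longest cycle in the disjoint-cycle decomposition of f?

Decomposing into disjoint cycles gives (1, 10, 7, 2, 9, 4, 8, 6, 11, 5, 3); the longest has length 11.

11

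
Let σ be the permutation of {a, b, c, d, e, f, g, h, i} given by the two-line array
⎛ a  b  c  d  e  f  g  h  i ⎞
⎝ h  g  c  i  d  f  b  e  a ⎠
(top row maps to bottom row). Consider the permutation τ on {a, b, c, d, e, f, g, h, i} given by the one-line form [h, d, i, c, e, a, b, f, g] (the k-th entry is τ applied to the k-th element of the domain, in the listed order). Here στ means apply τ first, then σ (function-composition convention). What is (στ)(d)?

c

τ(d) = c, then σ(c) = c; composing gives (στ)(d) = c.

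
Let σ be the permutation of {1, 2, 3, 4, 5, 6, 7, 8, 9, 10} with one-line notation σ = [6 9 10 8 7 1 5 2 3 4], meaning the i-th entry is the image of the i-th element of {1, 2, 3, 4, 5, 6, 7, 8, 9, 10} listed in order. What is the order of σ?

Writing σ as disjoint cycles, the cycle lengths are 6, 2, 2.
The order is lcm(6, 2, 2) = 6.

6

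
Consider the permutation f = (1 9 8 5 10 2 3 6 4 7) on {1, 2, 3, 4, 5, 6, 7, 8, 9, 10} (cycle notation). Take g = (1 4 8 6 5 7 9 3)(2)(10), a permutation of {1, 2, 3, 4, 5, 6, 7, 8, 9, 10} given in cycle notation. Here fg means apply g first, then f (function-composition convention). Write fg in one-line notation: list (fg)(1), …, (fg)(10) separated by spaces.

7 3 9 5 1 10 8 4 6 2

(fg)(x) = f(g(x)). Computing each image: f(g(1)) = f(4) = 7, f(g(2)) = f(2) = 3, f(g(3)) = f(1) = 9, f(g(4)) = f(8) = 5, f(g(5)) = f(7) = 1, f(g(6)) = f(5) = 10, f(g(7)) = f(9) = 8, f(g(8)) = f(6) = 4, f(g(9)) = f(3) = 6, f(g(10)) = f(10) = 2.
Hence fg = [7 3 9 5 1 10 8 4 6 2].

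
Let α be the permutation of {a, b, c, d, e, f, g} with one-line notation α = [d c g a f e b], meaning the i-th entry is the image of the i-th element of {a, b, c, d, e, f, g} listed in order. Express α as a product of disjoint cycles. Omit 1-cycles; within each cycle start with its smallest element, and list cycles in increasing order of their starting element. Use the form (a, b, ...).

(a, d)(b, c, g)(e, f)

From a: a → d → a, closing the cycle (a, d).
Repeating from the next unused element and collecting all non-trivial cycles gives (a, d)(b, c, g)(e, f).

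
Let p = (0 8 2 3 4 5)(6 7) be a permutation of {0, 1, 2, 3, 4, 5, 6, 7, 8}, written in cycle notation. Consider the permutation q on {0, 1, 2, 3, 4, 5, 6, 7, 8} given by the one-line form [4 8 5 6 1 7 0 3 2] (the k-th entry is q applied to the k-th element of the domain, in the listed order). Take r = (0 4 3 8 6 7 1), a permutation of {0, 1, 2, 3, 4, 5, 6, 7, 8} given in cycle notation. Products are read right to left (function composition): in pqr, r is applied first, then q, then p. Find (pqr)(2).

0

Chase 2: r(2) = 2; q(2) = 5; p(5) = 0. Hence (pqr)(2) = 0.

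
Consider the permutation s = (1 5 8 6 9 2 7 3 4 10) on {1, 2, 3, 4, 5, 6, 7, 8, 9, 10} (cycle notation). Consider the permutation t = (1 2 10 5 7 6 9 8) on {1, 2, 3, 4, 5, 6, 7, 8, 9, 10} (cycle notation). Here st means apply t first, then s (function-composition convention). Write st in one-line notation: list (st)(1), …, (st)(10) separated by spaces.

For each element, apply t then s: 1 → 2 → 7; 2 → 10 → 1; 3 → 3 → 4; 4 → 4 → 10; 5 → 7 → 3; 6 → 9 → 2; 7 → 6 → 9; 8 → 1 → 5; 9 → 8 → 6; 10 → 5 → 8.
Collecting the images, st = [7 1 4 10 3 2 9 5 6 8].

7 1 4 10 3 2 9 5 6 8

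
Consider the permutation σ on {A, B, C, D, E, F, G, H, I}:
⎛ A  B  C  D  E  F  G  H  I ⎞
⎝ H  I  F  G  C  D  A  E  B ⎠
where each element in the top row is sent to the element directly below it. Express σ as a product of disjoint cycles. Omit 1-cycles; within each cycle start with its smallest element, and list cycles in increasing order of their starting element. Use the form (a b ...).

(A H E C F D G)(B I)

Start at A and follow images: A → H → E → C → F → D → G → A, giving the cycle (A H E C F D G).
Continuing from each remaining unvisited element yields (A H E C F D G)(B I).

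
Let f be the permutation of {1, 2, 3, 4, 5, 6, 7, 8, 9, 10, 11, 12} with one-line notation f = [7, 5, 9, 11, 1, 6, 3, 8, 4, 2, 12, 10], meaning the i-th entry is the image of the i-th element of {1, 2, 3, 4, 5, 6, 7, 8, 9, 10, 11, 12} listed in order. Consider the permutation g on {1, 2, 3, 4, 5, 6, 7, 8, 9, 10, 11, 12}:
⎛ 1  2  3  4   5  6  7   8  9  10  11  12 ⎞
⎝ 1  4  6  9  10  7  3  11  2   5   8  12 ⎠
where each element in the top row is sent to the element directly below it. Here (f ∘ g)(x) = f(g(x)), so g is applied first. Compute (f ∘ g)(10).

1

First apply g: g(10) = 5, then f(5) = 1. Thus (f ∘ g)(10) = 1.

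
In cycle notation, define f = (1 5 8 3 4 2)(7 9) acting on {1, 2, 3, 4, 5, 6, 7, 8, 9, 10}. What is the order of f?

6

The disjoint cycles have lengths 6, 2, 1, 1.
Since disjoint cycles commute, ord(f) = lcm(6, 2) = 6.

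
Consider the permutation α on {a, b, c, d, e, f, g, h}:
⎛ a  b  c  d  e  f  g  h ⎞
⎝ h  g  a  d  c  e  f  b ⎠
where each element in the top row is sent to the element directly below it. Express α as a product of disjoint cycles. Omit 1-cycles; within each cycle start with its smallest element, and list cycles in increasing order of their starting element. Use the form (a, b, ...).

(a, h, b, g, f, e, c)

From a: a → h → b → g → f → e → c → a, closing the cycle (a, h, b, g, f, e, c).
Repeating from the next unused element and collecting all non-trivial cycles gives (a, h, b, g, f, e, c).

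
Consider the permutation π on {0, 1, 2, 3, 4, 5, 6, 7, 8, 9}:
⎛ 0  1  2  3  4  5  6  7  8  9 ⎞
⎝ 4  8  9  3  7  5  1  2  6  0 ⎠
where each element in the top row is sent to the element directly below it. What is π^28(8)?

Tracing 8 → 6 → … returns to 8 after 3 steps, so 8 lies in a 3-cycle (1, 8, 6).
On a 3-cycle, π^3 is the identity, so π^28 = π^1 there (28 ≡ 1 mod 3).
Stepping 1 place around the cycle: 8 → 6.

6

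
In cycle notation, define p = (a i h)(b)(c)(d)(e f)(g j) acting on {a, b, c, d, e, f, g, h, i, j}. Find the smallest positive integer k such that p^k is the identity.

6

The disjoint cycles have lengths 3, 2, 2, 1, 1, 1.
The order is lcm(3, 2, 2) = 6.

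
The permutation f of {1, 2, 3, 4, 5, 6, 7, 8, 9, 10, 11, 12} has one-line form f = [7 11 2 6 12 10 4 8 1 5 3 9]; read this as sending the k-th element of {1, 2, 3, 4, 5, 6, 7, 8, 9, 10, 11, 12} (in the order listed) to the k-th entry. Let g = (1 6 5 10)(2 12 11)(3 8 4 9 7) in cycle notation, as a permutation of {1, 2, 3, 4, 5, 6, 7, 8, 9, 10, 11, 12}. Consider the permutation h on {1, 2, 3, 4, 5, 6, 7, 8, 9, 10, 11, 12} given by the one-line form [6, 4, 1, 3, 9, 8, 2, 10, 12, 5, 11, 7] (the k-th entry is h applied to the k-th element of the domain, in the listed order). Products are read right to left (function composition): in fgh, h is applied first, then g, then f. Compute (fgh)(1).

12

(fgh)(1) = f(g(h(1))). h(1) = 6, then g(6) = 5, then f(5) = 12, so the result is 12.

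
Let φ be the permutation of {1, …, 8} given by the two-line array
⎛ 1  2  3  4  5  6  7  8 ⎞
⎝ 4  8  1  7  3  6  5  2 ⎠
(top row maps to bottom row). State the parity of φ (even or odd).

odd

In disjoint-cycle form the cycle lengths are 5, 2, 1.
A cycle of length ℓ contributes ℓ−1 transpositions, so φ is a product of 4 + 1 = 5 transpositions — odd.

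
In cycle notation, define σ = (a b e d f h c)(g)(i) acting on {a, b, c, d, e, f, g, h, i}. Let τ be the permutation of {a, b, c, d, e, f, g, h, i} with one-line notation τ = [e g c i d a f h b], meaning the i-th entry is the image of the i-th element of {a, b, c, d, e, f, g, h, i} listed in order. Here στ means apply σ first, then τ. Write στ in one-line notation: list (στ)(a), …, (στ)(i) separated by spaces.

Chase each element through σ then τ: a → b → g; b → e → d; c → a → e; d → f → a; e → d → i; f → h → h; g → g → f; h → c → c; i → i → b.
So στ in one-line form is g d e a i h f c b.

g d e a i h f c b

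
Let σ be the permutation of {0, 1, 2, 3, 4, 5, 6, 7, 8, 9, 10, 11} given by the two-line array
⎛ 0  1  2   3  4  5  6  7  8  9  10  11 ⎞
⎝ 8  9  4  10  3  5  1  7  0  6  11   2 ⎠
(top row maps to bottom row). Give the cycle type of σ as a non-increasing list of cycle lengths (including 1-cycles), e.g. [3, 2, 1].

[5, 3, 2, 1, 1]

The disjoint cycles are (0, 8)(1, 9, 6)(2, 4, 3, 10, 11)(5)(7), with lengths 5, 3, 2, 1, 1 in non-increasing order.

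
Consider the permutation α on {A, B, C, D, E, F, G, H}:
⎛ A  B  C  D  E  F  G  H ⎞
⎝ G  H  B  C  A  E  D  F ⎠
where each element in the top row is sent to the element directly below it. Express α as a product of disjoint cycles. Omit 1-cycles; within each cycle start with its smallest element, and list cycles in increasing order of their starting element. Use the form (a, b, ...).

(A, G, D, C, B, H, F, E)

From A: A → G → D → C → B → H → F → E → A, closing the cycle (A, G, D, C, B, H, F, E).
Continuing from each remaining unvisited element yields (A, G, D, C, B, H, F, E).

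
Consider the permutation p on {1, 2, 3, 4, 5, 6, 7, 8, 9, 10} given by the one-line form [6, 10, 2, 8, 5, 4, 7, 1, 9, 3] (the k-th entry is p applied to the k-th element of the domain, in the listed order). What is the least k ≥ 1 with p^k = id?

12

Writing p as disjoint cycles, the cycle lengths are 4, 3, 1, 1, 1.
The order is lcm(4, 3) = 12.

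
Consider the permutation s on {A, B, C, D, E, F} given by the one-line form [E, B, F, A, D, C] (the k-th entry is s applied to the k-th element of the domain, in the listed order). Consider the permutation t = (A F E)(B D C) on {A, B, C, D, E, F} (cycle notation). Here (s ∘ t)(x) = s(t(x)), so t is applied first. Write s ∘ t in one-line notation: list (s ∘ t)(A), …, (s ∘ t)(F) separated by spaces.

C A B F E D

For each element, apply t then s: A → F → C; B → D → A; C → B → B; D → C → F; E → A → E; F → E → D.
So s ∘ t in one-line form is C A B F E D.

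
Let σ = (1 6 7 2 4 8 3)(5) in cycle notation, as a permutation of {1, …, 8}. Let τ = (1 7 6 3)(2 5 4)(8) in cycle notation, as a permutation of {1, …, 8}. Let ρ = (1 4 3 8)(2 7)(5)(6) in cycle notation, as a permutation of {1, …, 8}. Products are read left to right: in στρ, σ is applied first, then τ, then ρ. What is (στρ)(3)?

Chase 3: σ(3) = 1; τ(1) = 7; ρ(7) = 2. Hence (στρ)(3) = 2.

2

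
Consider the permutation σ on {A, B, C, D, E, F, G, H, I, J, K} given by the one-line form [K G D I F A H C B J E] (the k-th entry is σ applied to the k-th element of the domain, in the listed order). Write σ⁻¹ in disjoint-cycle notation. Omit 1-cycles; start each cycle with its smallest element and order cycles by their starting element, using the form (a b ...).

(A F E K)(B I D C H G)

First write σ in disjoint cycles: (A K E F)(B G H C D I).
The inverse reverses every cycle; in canonical form, σ⁻¹ = (A F E K)(B I D C H G).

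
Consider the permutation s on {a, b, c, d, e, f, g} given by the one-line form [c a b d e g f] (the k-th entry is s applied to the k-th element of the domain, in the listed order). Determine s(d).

d is element number 4 of the domain, and entry number 4 of the one-line form is d, so s(d) = d.

d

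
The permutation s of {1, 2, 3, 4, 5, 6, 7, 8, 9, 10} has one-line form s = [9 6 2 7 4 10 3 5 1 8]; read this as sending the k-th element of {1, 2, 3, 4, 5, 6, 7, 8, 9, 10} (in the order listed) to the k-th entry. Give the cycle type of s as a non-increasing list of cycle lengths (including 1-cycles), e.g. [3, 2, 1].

[8, 2]

The disjoint cycles are (1 9)(2 6 10 8 5 4 7 3), with lengths 8, 2 in non-increasing order.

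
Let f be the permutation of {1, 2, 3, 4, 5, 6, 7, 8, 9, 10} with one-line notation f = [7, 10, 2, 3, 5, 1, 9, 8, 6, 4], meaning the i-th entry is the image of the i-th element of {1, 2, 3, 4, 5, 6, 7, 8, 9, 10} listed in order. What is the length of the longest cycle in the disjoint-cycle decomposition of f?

Decomposing into disjoint cycles gives (1 7 9 6)(2 10 4 3); the longest has length 4.

4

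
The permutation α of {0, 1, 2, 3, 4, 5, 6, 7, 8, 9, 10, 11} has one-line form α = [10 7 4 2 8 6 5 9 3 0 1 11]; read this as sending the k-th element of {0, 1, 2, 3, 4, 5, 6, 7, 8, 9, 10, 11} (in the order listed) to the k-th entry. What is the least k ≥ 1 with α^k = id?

20

Decomposing into disjoint cycles gives cycle lengths 5, 4, 2, 1.
The order of α is the least common multiple of its cycle lengths: lcm(5, 4, 2) = 20.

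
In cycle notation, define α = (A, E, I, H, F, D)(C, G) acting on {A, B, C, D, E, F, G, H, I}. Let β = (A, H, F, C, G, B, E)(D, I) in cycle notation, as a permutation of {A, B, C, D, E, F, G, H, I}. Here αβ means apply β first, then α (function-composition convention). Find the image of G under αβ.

First apply β: β(G) = B, then α(B) = B. Thus (αβ)(G) = B.

B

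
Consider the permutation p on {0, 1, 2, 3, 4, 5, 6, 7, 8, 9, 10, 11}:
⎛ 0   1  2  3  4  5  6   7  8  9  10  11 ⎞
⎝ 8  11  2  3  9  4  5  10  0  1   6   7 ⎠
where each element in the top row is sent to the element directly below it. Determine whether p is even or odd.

In disjoint-cycle form the cycle lengths are 8, 2, 1, 1.
A cycle is odd iff its length is even; p has 2 even-length cycles, so sgn(p) = (−1)^2 and p is even.

even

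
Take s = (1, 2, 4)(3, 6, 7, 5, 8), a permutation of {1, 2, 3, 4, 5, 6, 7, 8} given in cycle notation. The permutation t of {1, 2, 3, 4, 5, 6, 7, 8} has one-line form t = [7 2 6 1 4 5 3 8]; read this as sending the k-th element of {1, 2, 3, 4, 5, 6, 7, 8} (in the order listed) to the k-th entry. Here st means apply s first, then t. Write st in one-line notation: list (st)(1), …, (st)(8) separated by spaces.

2 1 5 7 8 3 4 6

(st)(x) = t(s(x)). Computing each image: t(s(1)) = t(2) = 2, t(s(2)) = t(4) = 1, t(s(3)) = t(6) = 5, t(s(4)) = t(1) = 7, t(s(5)) = t(8) = 8, t(s(6)) = t(7) = 3, t(s(7)) = t(5) = 4, t(s(8)) = t(3) = 6.
Hence st = [2 1 5 7 8 3 4 6].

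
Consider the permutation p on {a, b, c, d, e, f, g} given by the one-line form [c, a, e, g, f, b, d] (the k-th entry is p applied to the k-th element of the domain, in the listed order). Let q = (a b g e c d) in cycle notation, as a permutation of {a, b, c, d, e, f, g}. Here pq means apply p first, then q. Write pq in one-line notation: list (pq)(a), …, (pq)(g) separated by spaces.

d b c e f g a

(pq)(x) = q(p(x)). Computing each image: q(p(a)) = q(c) = d, q(p(b)) = q(a) = b, q(p(c)) = q(e) = c, q(p(d)) = q(g) = e, q(p(e)) = q(f) = f, q(p(f)) = q(b) = g, q(p(g)) = q(d) = a.
Hence pq = [d b c e f g a].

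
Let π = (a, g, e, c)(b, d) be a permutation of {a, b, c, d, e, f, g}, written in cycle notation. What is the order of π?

The cycle type of π is (4, 2, 1).
The order of π is the least common multiple of its cycle lengths: lcm(4, 2) = 4.

4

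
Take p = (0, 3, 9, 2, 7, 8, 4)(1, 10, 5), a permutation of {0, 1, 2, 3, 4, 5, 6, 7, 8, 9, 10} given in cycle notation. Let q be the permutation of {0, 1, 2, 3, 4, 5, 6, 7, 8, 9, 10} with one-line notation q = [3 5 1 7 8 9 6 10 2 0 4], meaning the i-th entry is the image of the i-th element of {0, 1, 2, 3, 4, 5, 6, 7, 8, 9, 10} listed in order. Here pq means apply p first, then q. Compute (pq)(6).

p(6) = 6, then q(6) = 6; composing gives (pq)(6) = 6.

6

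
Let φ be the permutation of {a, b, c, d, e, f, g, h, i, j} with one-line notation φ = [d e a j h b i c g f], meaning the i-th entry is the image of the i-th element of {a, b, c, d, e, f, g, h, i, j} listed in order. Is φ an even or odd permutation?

even

In disjoint-cycle form the cycle lengths are 8, 2.
A cycle of length ℓ contributes ℓ−1 transpositions, so φ is a product of 7 + 1 = 8 transpositions — even.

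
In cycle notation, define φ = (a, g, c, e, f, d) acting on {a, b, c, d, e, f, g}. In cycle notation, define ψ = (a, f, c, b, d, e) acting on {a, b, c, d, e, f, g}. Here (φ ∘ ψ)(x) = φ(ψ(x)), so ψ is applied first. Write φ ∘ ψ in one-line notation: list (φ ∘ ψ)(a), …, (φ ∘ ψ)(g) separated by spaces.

d a b f g e c

For each element, apply ψ then φ: a → f → d; b → d → a; c → b → b; d → e → f; e → a → g; f → c → e; g → g → c.
Collecting the images, φ ∘ ψ = [d a b f g e c].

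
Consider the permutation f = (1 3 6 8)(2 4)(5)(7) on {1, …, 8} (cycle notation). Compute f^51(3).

1

3 lies in the 4-cycle (1 3 6 8).
On a 4-cycle, f^4 is the identity, so f^51 = f^3 there (51 ≡ 3 mod 4).
Advancing 3 steps from 3: 3 → 6 → 8 → 1.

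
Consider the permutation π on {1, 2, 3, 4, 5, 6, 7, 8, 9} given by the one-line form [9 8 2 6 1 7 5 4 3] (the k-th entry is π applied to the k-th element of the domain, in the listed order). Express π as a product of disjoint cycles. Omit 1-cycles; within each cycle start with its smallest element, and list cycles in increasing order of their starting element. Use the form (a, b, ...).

(1, 9, 3, 2, 8, 4, 6, 7, 5)

Iterating π from 1 gives 1 → 9 → 3 → 2 → 8 → 4 → 6 → 7 → 5 → 1; that is the 9-cycle (1, 9, 3, 2, 8, 4, 6, 7, 5).
Continuing from each remaining unvisited element yields (1, 9, 3, 2, 8, 4, 6, 7, 5).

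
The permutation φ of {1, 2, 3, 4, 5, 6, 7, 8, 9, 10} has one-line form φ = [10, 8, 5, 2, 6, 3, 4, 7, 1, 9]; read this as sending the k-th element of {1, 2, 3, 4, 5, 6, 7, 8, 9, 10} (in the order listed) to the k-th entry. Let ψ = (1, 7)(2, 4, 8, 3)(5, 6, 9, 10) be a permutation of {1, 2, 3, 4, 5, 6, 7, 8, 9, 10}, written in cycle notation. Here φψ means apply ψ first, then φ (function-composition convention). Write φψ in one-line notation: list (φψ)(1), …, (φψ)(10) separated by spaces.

(φψ)(x) = φ(ψ(x)). Computing each image: φ(ψ(1)) = φ(7) = 4, φ(ψ(2)) = φ(4) = 2, φ(ψ(3)) = φ(2) = 8, φ(ψ(4)) = φ(8) = 7, φ(ψ(5)) = φ(6) = 3, φ(ψ(6)) = φ(9) = 1, φ(ψ(7)) = φ(1) = 10, φ(ψ(8)) = φ(3) = 5, φ(ψ(9)) = φ(10) = 9, φ(ψ(10)) = φ(5) = 6.
Hence φψ = [4 2 8 7 3 1 10 5 9 6].

4 2 8 7 3 1 10 5 9 6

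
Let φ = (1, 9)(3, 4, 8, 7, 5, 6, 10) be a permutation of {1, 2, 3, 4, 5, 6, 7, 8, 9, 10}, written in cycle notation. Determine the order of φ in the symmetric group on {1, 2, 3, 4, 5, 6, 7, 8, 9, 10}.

The cycle type of φ is (7, 2, 1).
Since disjoint cycles commute, ord(φ) = lcm(7, 2) = 14.

14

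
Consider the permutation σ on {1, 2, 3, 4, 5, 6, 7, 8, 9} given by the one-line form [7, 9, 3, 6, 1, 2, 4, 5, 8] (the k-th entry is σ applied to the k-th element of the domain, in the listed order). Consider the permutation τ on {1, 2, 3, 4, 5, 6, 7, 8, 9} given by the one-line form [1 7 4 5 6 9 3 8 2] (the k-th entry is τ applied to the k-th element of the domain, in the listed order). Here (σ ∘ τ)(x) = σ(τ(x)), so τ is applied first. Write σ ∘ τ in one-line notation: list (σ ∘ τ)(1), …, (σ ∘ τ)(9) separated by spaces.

(σ ∘ τ)(x) = σ(τ(x)). Computing each image: σ(τ(1)) = σ(1) = 7, σ(τ(2)) = σ(7) = 4, σ(τ(3)) = σ(4) = 6, σ(τ(4)) = σ(5) = 1, σ(τ(5)) = σ(6) = 2, σ(τ(6)) = σ(9) = 8, σ(τ(7)) = σ(3) = 3, σ(τ(8)) = σ(8) = 5, σ(τ(9)) = σ(2) = 9.
Hence σ ∘ τ = [7 4 6 1 2 8 3 5 9].

7 4 6 1 2 8 3 5 9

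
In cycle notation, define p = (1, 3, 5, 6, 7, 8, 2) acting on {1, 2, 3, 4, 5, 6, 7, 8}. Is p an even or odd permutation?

even

The cycle lengths are 7, 1.
A cycle is odd iff its length is even; p has 0 even-length cycles, so sgn(p) = (−1)^0 and p is even.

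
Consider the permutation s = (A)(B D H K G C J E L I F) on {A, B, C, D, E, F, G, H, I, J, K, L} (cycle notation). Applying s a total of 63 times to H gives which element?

F

H lies in the 11-cycle (B D H K G C J E L I F).
Since the cycle has length 11, s^63 acts on it the same as s^8 (63 mod 11 = 8).
Advancing 8 steps from H: H → K → G → C → J → E → L → I → F.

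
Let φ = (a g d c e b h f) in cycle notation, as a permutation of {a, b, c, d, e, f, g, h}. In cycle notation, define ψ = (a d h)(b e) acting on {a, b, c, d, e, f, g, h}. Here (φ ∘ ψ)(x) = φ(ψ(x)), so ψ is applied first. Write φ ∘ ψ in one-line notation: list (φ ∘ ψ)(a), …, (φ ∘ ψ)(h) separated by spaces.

c b e f h a d g

For each element, apply ψ then φ: a → d → c; b → e → b; c → c → e; d → h → f; e → b → h; f → f → a; g → g → d; h → a → g.
Collecting the images, φ ∘ ψ = [c b e f h a d g].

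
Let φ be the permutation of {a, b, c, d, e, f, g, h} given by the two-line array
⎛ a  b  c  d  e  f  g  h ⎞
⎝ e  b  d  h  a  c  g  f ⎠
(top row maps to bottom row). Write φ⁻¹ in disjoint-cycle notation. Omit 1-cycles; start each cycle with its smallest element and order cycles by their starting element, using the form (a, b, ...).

(a, e)(c, f, h, d)

First write φ in disjoint cycles: (a, e)(c, d, h, f).
Reversing each cycle (and rotating so the smallest element leads) gives φ⁻¹ = (a, e)(c, f, h, d).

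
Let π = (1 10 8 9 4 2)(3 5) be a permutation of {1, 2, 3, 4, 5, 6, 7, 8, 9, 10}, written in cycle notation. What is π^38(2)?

2 lies in the 6-cycle (1 10 8 9 4 2).
On a 6-cycle, π^6 is the identity, so π^38 = π^2 there (38 ≡ 2 mod 6).
Advancing 2 steps from 2: 2 → 1 → 10.

10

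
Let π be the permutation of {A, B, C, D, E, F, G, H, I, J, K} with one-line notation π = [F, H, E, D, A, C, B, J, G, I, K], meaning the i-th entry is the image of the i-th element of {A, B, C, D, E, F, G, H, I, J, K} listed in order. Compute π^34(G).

Tracing G → B → … returns to G after 5 steps, so G lies in a 5-cycle (B, H, J, I, G).
Since the cycle has length 5, π^34 acts on it the same as π^4 (34 mod 5 = 4).
Advancing 4 steps from G: G → B → H → J → I.

I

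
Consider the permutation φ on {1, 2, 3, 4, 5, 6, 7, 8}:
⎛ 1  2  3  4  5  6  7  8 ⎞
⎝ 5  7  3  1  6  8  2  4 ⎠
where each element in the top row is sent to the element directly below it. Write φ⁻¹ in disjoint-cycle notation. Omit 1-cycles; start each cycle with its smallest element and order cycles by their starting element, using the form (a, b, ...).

(1, 4, 8, 6, 5)(2, 7)

The cycle decomposition of φ is (1, 5, 6, 8, 4)(2, 7).
Reversing each cycle (and rotating so the smallest element leads) gives φ⁻¹ = (1, 4, 8, 6, 5)(2, 7).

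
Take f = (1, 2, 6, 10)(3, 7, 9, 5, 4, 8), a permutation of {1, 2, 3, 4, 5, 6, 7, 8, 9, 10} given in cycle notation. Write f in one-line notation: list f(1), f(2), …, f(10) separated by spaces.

2 6 7 8 4 10 9 3 5 1

Each element maps to the next entry in its cycle (wrapping to the front): 1→2, 2→6, 3→7, 4→8, 5→4, 6→10, 7→9, 8→3, 9→5, 10→1.
Listing these in domain order gives 2 6 7 8 4 10 9 3 5 1.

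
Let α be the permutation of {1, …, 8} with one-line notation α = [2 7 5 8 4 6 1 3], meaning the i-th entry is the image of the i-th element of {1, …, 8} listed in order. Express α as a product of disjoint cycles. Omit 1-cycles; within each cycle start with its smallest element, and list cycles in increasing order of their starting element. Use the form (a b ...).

Start at 1 and follow images: 1 → 2 → 7 → 1, giving the cycle (1 2 7).
Continuing from each remaining unvisited element yields (1 2 7)(3 5 4 8).

(1 2 7)(3 5 4 8)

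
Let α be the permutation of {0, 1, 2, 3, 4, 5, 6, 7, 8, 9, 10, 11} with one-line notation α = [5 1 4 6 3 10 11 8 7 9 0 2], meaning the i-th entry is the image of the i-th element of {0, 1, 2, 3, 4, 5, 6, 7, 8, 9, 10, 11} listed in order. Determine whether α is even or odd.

odd

In disjoint-cycle form the cycle lengths are 5, 3, 2, 1, 1.
A cycle is odd iff its length is even; α has 1 even-length cycle, so sgn(α) = (−1)^1 and α is odd.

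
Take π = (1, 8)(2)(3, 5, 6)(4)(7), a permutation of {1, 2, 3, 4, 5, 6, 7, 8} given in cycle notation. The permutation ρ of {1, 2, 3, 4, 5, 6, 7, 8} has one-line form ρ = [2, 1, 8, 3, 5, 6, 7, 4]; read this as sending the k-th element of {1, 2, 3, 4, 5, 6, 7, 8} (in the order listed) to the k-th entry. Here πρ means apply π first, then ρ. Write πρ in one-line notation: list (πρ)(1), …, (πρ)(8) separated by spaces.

4 1 5 3 6 8 7 2

(πρ)(x) = ρ(π(x)). Computing each image: ρ(π(1)) = ρ(8) = 4, ρ(π(2)) = ρ(2) = 1, ρ(π(3)) = ρ(5) = 5, ρ(π(4)) = ρ(4) = 3, ρ(π(5)) = ρ(6) = 6, ρ(π(6)) = ρ(3) = 8, ρ(π(7)) = ρ(7) = 7, ρ(π(8)) = ρ(1) = 2.
Hence πρ = [4 1 5 3 6 8 7 2].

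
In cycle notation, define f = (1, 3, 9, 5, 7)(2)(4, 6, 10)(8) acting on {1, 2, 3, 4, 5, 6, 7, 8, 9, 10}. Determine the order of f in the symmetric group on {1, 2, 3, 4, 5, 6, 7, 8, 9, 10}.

15

The disjoint cycles have lengths 5, 3, 1, 1.
Since disjoint cycles commute, ord(f) = lcm(5, 3) = 15.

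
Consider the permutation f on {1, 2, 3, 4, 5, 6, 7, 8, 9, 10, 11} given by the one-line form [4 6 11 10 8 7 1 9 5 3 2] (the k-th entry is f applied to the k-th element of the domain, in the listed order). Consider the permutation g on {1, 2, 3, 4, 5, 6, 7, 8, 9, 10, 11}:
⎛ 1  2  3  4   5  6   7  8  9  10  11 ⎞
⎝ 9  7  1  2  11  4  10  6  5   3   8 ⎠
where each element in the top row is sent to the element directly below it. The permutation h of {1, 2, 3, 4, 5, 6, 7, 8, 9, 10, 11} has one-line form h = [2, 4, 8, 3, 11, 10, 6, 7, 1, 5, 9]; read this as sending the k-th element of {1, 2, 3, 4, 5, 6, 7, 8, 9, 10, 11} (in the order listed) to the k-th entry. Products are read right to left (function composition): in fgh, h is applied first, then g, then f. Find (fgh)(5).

9

Apply the permutations in order: h(5) = 11, then g(11) = 8, then f(8) = 9. So (fgh)(5) = 9.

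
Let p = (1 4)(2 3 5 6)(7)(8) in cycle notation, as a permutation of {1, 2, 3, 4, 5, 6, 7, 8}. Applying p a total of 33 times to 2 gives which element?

3

2 lies in the 4-cycle (2 3 5 6).
Since the cycle has length 4, p^33 acts on it the same as p^1 (33 mod 4 = 1).
Advancing 1 step from 2: 2 → 3.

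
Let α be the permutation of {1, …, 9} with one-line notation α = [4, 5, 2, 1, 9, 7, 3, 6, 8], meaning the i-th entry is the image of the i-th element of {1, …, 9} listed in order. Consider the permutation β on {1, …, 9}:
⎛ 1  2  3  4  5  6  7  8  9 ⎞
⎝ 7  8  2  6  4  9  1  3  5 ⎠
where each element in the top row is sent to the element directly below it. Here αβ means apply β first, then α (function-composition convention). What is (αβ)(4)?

7

β(4) = 6, then α(6) = 7; composing gives (αβ)(4) = 7.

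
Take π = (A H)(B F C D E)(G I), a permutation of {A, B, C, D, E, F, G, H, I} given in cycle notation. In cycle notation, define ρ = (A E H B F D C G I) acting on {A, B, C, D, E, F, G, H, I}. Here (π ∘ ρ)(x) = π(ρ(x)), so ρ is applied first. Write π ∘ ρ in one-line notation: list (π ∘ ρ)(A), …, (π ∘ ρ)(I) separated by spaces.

Chase each element through ρ then π: A → E → B; B → F → C; C → G → I; D → C → D; E → H → A; F → D → E; G → I → G; H → B → F; I → A → H.
So π ∘ ρ in one-line form is B C I D A E G F H.

B C I D A E G F H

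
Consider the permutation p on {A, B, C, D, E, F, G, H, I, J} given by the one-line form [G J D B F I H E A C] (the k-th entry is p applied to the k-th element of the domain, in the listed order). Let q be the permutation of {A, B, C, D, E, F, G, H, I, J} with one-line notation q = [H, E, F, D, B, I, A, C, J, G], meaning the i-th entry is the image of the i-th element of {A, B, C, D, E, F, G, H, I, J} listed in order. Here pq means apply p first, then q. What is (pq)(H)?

B

p(H) = E, then q(E) = B; composing gives (pq)(H) = B.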